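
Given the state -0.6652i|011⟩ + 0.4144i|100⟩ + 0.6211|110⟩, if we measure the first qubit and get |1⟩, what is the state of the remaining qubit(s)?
0.555i|00⟩ + 0.8318|10⟩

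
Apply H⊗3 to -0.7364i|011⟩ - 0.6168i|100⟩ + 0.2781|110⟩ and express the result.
(0.09832 - 0.4784i)|000⟩ + (0.09832 + 0.04228i)|001⟩ + (-0.09832 + 0.04228i)|010⟩ + (-0.09832 - 0.4784i)|011⟩ + (-0.09832 - 0.04228i)|100⟩ + (-0.09832 + 0.4784i)|101⟩ + (0.09832 + 0.4784i)|110⟩ + (0.09832 - 0.04228i)|111⟩

H⊗3 gives amp(|y⟩) = (1/2√2) Σ_x (−1)^(x·y) amp(|x⟩), where x·y is the number of positions in which both x and y have a 1.
|000⟩: (-0.7364i - 0.6168i + 0.2781)/(2√2) = (0.09832 - 0.4784i)
|001⟩: (0.7364i - 0.6168i + 0.2781)/(2√2) = (0.09832 + 0.04228i)
|010⟩: (0.7364i - 0.6168i - 0.2781)/(2√2) = (-0.09832 + 0.04228i)
|011⟩: (-0.7364i - 0.6168i - 0.2781)/(2√2) = (-0.09832 - 0.4784i)
|100⟩: (-0.7364i + 0.6168i - 0.2781)/(2√2) = (-0.09832 - 0.04228i)
|101⟩: (0.7364i + 0.6168i - 0.2781)/(2√2) = (-0.09832 + 0.4784i)
|110⟩: (0.7364i + 0.6168i + 0.2781)/(2√2) = (0.09832 + 0.4784i)
|111⟩: (-0.7364i + 0.6168i + 0.2781)/(2√2) = (0.09832 - 0.04228i)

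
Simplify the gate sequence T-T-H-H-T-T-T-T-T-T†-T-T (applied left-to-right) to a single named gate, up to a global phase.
I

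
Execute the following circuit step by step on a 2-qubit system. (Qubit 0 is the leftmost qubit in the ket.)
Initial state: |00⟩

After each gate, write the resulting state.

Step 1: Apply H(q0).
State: 1/√2|00⟩ + 1/√2|10⟩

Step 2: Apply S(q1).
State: 1/√2|00⟩ + 1/√2|10⟩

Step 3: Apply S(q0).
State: 1/√2|00⟩ + (1/√2)i|10⟩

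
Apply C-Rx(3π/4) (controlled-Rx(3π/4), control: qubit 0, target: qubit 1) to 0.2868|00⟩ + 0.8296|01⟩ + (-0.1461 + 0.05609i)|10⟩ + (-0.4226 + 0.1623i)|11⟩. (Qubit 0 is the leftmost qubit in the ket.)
0.2868|00⟩ + 0.8296|01⟩ + (0.09404 + 0.4119i)|10⟩ + (-0.1099 + 0.1971i)|11⟩

C-Rx(3π/4) leaves the control-|0⟩ kets |00⟩, |01⟩ unchanged and applies Rx(3π/4) to qubit 1 on the control-|1⟩ pair (|10⟩, |11⟩).
Rx(3π/4) = [[cos(θ/2), −i·sin(θ/2)], [−i·sin(θ/2), cos(θ/2)]]; θ = 3π/4, cos(θ/2) ≈ 0.382683, sin(θ/2) ≈ 0.92388.
With a = amp(|10⟩) = (-0.1461 + 0.05609i) and b = amp(|11⟩) = (-0.4226 + 0.1623i):
new amp(|10⟩) = (0.382683)·a + (-0.92388i)·b = (0.09404 + 0.4119i)
new amp(|11⟩) = (-0.92388i)·a + (0.382683)·b = (-0.1099 + 0.1971i)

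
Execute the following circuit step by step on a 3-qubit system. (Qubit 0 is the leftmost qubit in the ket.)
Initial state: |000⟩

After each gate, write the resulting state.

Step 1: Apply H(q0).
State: 1/√2|000⟩ + 1/√2|100⟩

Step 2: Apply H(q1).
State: 1/2|000⟩ + 1/2|010⟩ + 1/2|100⟩ + 1/2|110⟩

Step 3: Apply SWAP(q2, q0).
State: 1/2|000⟩ + 1/2|001⟩ + 1/2|010⟩ + 1/2|011⟩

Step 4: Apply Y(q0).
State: (1/2)i|100⟩ + (1/2)i|101⟩ + (1/2)i|110⟩ + (1/2)i|111⟩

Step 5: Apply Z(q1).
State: (1/2)i|100⟩ + (1/2)i|101⟩ - (1/2)i|110⟩ - (1/2)i|111⟩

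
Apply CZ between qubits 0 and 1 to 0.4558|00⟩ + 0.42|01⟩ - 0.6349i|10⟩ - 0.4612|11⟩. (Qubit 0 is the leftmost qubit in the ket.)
0.4558|00⟩ + 0.42|01⟩ - 0.6349i|10⟩ + 0.4612|11⟩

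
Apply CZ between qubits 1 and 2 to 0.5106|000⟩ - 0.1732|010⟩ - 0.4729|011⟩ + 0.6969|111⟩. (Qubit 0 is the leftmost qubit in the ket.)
0.5106|000⟩ - 0.1732|010⟩ + 0.4729|011⟩ - 0.6969|111⟩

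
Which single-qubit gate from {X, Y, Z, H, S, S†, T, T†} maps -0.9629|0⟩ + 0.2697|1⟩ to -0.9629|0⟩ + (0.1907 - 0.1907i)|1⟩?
T†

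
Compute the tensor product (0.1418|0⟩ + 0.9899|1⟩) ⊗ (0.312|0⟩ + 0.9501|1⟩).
0.04424|00⟩ + 0.1347|01⟩ + 0.3088|10⟩ + 0.9405|11⟩

amp(|b₁b₂…⟩) = product of the factor amplitudes for bits b₁, b₂, …; only kets whose every factor amplitude is nonzero survive.
|00⟩: (0.1418)(0.312) = 0.04424
|01⟩: (0.1418)(0.9501) = 0.1347
|10⟩: (0.9899)(0.312) = 0.3088
|11⟩: (0.9899)(0.9501) = 0.9405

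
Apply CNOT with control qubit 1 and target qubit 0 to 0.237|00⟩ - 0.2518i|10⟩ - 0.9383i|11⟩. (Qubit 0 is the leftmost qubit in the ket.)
0.237|00⟩ - 0.9383i|01⟩ - 0.2518i|10⟩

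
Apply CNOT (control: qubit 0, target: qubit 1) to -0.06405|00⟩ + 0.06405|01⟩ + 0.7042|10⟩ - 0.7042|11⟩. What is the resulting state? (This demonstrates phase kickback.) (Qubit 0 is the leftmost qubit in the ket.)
-0.06405|00⟩ + 0.06405|01⟩ - 0.7042|10⟩ + 0.7042|11⟩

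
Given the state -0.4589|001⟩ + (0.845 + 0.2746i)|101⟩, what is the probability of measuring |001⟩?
0.2106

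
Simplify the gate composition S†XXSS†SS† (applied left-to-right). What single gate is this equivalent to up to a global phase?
S†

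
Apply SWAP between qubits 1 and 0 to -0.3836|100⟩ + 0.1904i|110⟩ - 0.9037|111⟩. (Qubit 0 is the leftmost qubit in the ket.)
-0.3836|010⟩ + 0.1904i|110⟩ - 0.9037|111⟩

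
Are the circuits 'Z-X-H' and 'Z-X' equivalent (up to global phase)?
No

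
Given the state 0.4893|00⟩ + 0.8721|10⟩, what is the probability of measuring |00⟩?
0.2394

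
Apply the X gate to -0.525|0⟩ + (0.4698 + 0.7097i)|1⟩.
(0.4698 + 0.7097i)|0⟩ - 0.525|1⟩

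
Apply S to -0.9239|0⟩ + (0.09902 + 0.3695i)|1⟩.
-0.9239|0⟩ + (-0.3695 + 0.09902i)|1⟩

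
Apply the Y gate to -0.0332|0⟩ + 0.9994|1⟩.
-0.9994i|0⟩ - 0.0332i|1⟩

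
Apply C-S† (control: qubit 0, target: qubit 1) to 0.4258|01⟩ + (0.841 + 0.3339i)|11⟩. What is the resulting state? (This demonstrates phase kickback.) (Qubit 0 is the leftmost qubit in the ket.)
0.4258|01⟩ + (0.3339 - 0.841i)|11⟩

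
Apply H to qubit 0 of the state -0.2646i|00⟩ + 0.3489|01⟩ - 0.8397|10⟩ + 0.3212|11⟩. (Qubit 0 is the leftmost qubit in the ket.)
(-0.5938 - 0.1871i)|00⟩ + 0.4738|01⟩ + (0.5938 - 0.1871i)|10⟩ + 0.01959|11⟩

H on qubit 0 mixes each pair of kets that differ only in qubit 0: amplitudes (a, b) of (|…0…⟩, |…1…⟩) become ((a + b)/√2, (a − b)/√2). Kets absent from the input have amplitude 0.
(|00⟩, |10⟩): (a, b) = (-0.2646i, -0.8397) → ((-0.5938 - 0.1871i), (0.5938 - 0.1871i))
(|01⟩, |11⟩): (a, b) = (0.3489, 0.3212) → (0.4738, 0.01959)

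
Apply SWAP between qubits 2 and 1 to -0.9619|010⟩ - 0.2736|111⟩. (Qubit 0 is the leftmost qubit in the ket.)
-0.9619|001⟩ - 0.2736|111⟩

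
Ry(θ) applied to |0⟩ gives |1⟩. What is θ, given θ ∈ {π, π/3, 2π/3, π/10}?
π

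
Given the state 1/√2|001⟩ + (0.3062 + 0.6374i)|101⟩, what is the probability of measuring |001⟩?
1/2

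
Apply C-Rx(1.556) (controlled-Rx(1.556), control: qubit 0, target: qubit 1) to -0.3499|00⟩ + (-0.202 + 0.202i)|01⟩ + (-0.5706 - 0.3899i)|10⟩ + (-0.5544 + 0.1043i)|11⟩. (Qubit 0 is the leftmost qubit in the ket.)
-0.3499|00⟩ + (-0.202 + 0.202i)|01⟩ + (-0.3332 + 0.1114i)|10⟩ + (-0.6686 + 0.4748i)|11⟩

C-Rx(1.556) leaves the control-|0⟩ kets |00⟩, |01⟩ unchanged and applies Rx(1.556) to qubit 1 on the control-|1⟩ pair (|10⟩, |11⟩).
Rx(1.556) = [[cos(θ/2), −i·sin(θ/2)], [−i·sin(θ/2), cos(θ/2)]]; θ = 1.556, cos(θ/2) ≈ 0.712319, sin(θ/2) ≈ 0.701856.
With a = amp(|10⟩) = (-0.5706 - 0.3899i) and b = amp(|11⟩) = (-0.5544 + 0.1043i):
new amp(|10⟩) = (0.712319)·a + (-0.701856i)·b = (-0.3332 + 0.1114i)
new amp(|11⟩) = (-0.701856i)·a + (0.712319)·b = (-0.6686 + 0.4748i)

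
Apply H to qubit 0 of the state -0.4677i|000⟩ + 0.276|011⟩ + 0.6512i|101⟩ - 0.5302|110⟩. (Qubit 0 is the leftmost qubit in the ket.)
-0.3307i|000⟩ + 0.4605i|001⟩ - 0.3749|010⟩ + 0.1952|011⟩ - 0.3307i|100⟩ - 0.4605i|101⟩ + 0.3749|110⟩ + 0.1952|111⟩

H on qubit 0 mixes each pair of kets that differ only in qubit 0: amplitudes (a, b) of (|…0…⟩, |…1…⟩) become ((a + b)/√2, (a − b)/√2). Kets absent from the input have amplitude 0.
(|000⟩, |100⟩): (a, b) = (-0.4677i, 0) → (-0.3307i, -0.3307i)
(|001⟩, |101⟩): (a, b) = (0, 0.6512i) → (0.4605i, -0.4605i)
(|010⟩, |110⟩): (a, b) = (0, -0.5302) → (-0.3749, 0.3749)
(|011⟩, |111⟩): (a, b) = (0.276, 0) → (0.1952, 0.1952)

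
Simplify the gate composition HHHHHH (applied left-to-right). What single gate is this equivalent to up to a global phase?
I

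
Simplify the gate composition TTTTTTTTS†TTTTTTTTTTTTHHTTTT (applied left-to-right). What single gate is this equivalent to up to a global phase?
S†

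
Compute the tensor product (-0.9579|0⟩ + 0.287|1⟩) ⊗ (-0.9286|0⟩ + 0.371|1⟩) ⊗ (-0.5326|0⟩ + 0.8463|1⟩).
-0.4738|000⟩ + 0.7528|001⟩ + 0.1893|010⟩ - 0.3008|011⟩ + 0.1419|100⟩ - 0.2255|101⟩ - 0.05671|110⟩ + 0.09011|111⟩

amp(|b₁b₂…⟩) = product of the factor amplitudes for bits b₁, b₂, …; only kets whose every factor amplitude is nonzero survive.
|000⟩: (-0.9579)(-0.9286)(-0.5326) = -0.4738
|001⟩: (-0.9579)(-0.9286)(0.8463) = 0.7528
|010⟩: (-0.9579)(0.371)(-0.5326) = 0.1893
|011⟩: (-0.9579)(0.371)(0.8463) = -0.3008
|100⟩: (0.287)(-0.9286)(-0.5326) = 0.1419
|101⟩: (0.287)(-0.9286)(0.8463) = -0.2255
|110⟩: (0.287)(0.371)(-0.5326) = -0.05671
|111⟩: (0.287)(0.371)(0.8463) = 0.09011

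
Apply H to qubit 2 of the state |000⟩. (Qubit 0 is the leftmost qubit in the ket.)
1/√2|000⟩ + 1/√2|001⟩

H on qubit 2 mixes each pair of kets that differ only in qubit 2: amplitudes (a, b) of (|…0…⟩, |…1…⟩) become ((a + b)/√2, (a − b)/√2). Kets absent from the input have amplitude 0.
(|000⟩, |001⟩): (a, b) = (1, 0) → (1/√2, 1/√2)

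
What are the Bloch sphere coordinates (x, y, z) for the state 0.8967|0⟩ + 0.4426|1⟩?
(0.7938, 0, 0.6082)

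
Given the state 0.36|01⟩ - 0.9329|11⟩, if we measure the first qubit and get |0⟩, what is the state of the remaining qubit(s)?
|1⟩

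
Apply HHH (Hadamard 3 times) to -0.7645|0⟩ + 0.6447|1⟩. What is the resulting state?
-0.08471|0⟩ - 0.9965|1⟩

H² = I, so H^3 = H: a single Hadamard. With (a, b) = (-0.7645, 0.6447), H gives ((a + b)/√2, (a − b)/√2) = (-0.08471, -0.9965).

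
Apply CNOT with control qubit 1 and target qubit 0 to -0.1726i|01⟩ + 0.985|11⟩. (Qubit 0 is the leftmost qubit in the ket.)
0.985|01⟩ - 0.1726i|11⟩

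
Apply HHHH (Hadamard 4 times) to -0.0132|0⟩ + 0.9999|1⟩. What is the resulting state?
-0.0132|0⟩ + 0.9999|1⟩

H² = I, so an even number of Hadamards cancels: H^4 = I and the state is unchanged.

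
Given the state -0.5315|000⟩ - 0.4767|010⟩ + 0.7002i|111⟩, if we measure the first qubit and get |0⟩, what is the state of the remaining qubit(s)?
-0.7444|00⟩ - 0.6677|10⟩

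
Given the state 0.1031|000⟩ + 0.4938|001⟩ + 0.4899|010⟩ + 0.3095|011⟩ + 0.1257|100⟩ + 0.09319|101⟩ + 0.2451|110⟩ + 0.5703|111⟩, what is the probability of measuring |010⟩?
0.24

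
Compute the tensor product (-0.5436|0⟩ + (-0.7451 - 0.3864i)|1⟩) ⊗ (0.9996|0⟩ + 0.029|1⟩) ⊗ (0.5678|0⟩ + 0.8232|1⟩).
-0.3085|000⟩ - 0.4473|001⟩ - 0.008951|010⟩ - 0.01298|011⟩ + (-0.4229 - 0.2193i)|100⟩ + (-0.6131 - 0.318i)|101⟩ + (-0.01227 - 0.006363i)|110⟩ + (-0.01779 - 0.009224i)|111⟩

amp(|b₁b₂…⟩) = product of the factor amplitudes for bits b₁, b₂, …; only kets whose every factor amplitude is nonzero survive.
|000⟩: (-0.5436)(0.9996)(0.5678) = -0.3085
|001⟩: (-0.5436)(0.9996)(0.8232) = -0.4473
|010⟩: (-0.5436)(0.029)(0.5678) = -0.008951
|011⟩: (-0.5436)(0.029)(0.8232) = -0.01298
|100⟩: (-0.7451 - 0.3864i)(0.9996)(0.5678) = (-0.4229 - 0.2193i)
|101⟩: (-0.7451 - 0.3864i)(0.9996)(0.8232) = (-0.6131 - 0.318i)
|110⟩: (-0.7451 - 0.3864i)(0.029)(0.5678) = (-0.01227 - 0.006363i)
|111⟩: (-0.7451 - 0.3864i)(0.029)(0.8232) = (-0.01779 - 0.009224i)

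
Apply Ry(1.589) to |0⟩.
0.7006|0⟩ + 0.7135|1⟩

Ry(1.589) = [[cos(θ/2), −sin(θ/2)], [sin(θ/2), cos(θ/2)]]; θ = 1.589, cos(θ/2) ≈ 0.700642, sin(θ/2) ≈ 0.713513.
With a = amp(|0⟩) = 1 and b = amp(|1⟩) = 0:
new amp(|0⟩) = (0.700642)·a + (-0.713513)·b = 0.7006
new amp(|1⟩) = (0.713513)·a + (0.700642)·b = 0.7135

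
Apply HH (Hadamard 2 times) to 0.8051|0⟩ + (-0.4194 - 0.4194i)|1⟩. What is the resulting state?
0.8051|0⟩ + (-0.4194 - 0.4194i)|1⟩

H² = I, so an even number of Hadamards cancels: H^2 = I and the state is unchanged.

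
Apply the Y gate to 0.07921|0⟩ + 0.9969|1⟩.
-0.9969i|0⟩ + 0.07921i|1⟩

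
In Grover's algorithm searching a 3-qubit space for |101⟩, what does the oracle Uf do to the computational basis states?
Uf|x⟩ = -|x⟩ if x = 101, else |x⟩ (phase flip on target)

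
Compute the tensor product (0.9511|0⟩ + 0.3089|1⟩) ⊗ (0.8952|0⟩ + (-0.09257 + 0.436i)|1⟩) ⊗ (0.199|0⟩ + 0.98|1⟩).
0.1694|000⟩ + 0.8344|001⟩ + (-0.01752 + 0.08252i)|010⟩ + (-0.08628 + 0.4064i)|011⟩ + 0.05503|100⟩ + 0.271|101⟩ + (-0.00569 + 0.0268i)|110⟩ + (-0.02802 + 0.132i)|111⟩

amp(|b₁b₂…⟩) = product of the factor amplitudes for bits b₁, b₂, …; only kets whose every factor amplitude is nonzero survive.
|000⟩: (0.9511)(0.8952)(0.199) = 0.1694
|001⟩: (0.9511)(0.8952)(0.98) = 0.8344
|010⟩: (0.9511)(-0.09257 + 0.436i)(0.199) = (-0.01752 + 0.08252i)
|011⟩: (0.9511)(-0.09257 + 0.436i)(0.98) = (-0.08628 + 0.4064i)
|100⟩: (0.3089)(0.8952)(0.199) = 0.05503
|101⟩: (0.3089)(0.8952)(0.98) = 0.271
|110⟩: (0.3089)(-0.09257 + 0.436i)(0.199) = (-0.00569 + 0.0268i)
|111⟩: (0.3089)(-0.09257 + 0.436i)(0.98) = (-0.02802 + 0.132i)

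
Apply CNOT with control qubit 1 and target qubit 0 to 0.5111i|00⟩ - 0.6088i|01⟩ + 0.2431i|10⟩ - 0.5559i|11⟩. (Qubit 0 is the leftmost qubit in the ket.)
0.5111i|00⟩ - 0.5559i|01⟩ + 0.2431i|10⟩ - 0.6088i|11⟩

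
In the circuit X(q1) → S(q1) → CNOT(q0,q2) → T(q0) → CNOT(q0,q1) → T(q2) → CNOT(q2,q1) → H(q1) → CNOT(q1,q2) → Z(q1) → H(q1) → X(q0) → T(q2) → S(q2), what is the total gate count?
14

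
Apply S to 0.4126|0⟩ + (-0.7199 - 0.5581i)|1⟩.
0.4126|0⟩ + (0.5581 - 0.7199i)|1⟩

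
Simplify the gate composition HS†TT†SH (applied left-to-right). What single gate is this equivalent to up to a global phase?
I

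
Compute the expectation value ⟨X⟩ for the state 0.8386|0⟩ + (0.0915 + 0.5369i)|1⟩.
0.1535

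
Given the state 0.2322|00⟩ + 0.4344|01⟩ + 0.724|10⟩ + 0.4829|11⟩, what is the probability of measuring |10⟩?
0.5242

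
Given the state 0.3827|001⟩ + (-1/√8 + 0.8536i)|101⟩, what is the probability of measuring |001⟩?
0.1465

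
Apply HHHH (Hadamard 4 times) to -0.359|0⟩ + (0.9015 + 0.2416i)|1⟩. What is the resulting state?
-0.359|0⟩ + (0.9015 + 0.2416i)|1⟩

H² = I, so an even number of Hadamards cancels: H^4 = I and the state is unchanged.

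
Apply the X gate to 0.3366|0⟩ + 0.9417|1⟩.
0.9417|0⟩ + 0.3366|1⟩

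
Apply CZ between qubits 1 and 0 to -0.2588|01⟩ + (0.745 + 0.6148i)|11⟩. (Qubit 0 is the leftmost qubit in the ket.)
-0.2588|01⟩ + (-0.745 - 0.6148i)|11⟩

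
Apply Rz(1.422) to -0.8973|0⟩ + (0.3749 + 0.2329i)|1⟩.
(-0.6799 + 0.5856i)|0⟩ + (0.1321 + 0.4211i)|1⟩

Rz(1.422) = [[e^(−iθ/2), 0], [0, e^(iθ/2)]] with e^(±iθ/2) = cos(θ/2) ± i·sin(θ/2); θ = 1.422, cos(θ/2) ≈ 0.75771, sin(θ/2) ≈ 0.652592.
With a = amp(|0⟩) = -0.8973 and b = amp(|1⟩) = (0.3749 + 0.2329i):
new amp(|0⟩) = (0.75771 - 0.652592i)·a = (-0.6799 + 0.5856i)
new amp(|1⟩) = (0.75771 + 0.652592i)·b = (0.1321 + 0.4211i)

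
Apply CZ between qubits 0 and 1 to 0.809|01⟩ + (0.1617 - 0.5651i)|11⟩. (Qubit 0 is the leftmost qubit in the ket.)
0.809|01⟩ + (-0.1617 + 0.5651i)|11⟩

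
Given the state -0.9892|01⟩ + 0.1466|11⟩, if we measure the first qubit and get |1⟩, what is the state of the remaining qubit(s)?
|1⟩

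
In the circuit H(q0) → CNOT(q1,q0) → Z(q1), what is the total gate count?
3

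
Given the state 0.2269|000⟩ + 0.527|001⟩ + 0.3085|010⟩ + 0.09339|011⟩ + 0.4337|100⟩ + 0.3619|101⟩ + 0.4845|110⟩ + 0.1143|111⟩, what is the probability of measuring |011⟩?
0.008722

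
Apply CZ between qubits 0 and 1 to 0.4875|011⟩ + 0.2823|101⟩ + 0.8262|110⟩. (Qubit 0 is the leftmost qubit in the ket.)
0.4875|011⟩ + 0.2823|101⟩ - 0.8262|110⟩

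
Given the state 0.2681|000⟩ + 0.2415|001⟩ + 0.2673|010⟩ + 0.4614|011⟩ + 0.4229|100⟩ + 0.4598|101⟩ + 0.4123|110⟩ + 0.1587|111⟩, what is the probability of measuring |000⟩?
0.07188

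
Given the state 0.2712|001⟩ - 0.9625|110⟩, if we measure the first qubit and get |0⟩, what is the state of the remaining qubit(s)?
|01⟩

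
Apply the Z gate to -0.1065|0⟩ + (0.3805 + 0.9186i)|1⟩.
-0.1065|0⟩ + (-0.3805 - 0.9186i)|1⟩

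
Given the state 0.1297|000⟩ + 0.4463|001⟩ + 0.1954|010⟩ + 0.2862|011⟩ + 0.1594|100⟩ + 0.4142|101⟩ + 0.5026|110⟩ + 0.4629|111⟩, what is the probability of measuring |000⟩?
0.01682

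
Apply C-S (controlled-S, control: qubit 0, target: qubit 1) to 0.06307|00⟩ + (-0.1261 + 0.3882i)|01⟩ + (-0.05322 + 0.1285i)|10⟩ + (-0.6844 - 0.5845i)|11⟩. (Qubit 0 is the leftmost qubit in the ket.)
0.06307|00⟩ + (-0.1261 + 0.3882i)|01⟩ + (-0.05322 + 0.1285i)|10⟩ + (0.5845 - 0.6844i)|11⟩

C-S leaves the control-|0⟩ kets |00⟩, |01⟩ unchanged and applies S to qubit 1 on the control-|1⟩ pair (|10⟩, |11⟩).
S = [[1, 0], [0, i]].
With a = amp(|10⟩) = (-0.05322 + 0.1285i) and b = amp(|11⟩) = (-0.6844 - 0.5845i):
new amp(|10⟩) = (1)·a = (-0.05322 + 0.1285i)
new amp(|11⟩) = (i)·b = (0.5845 - 0.6844i)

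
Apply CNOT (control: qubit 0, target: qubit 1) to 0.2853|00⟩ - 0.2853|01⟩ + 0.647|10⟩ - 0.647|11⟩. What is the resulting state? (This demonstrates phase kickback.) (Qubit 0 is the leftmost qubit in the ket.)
0.2853|00⟩ - 0.2853|01⟩ - 0.647|10⟩ + 0.647|11⟩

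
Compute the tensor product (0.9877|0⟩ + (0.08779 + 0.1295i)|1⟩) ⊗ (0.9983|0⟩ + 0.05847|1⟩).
0.986|00⟩ + 0.05775|01⟩ + (0.08764 + 0.1293i)|10⟩ + (0.005133 + 0.007572i)|11⟩

amp(|b₁b₂…⟩) = product of the factor amplitudes for bits b₁, b₂, …; only kets whose every factor amplitude is nonzero survive.
|00⟩: (0.9877)(0.9983) = 0.986
|01⟩: (0.9877)(0.05847) = 0.05775
|10⟩: (0.08779 + 0.1295i)(0.9983) = (0.08764 + 0.1293i)
|11⟩: (0.08779 + 0.1295i)(0.05847) = (0.005133 + 0.007572i)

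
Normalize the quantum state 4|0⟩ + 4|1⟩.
1/√2|0⟩ + 1/√2|1⟩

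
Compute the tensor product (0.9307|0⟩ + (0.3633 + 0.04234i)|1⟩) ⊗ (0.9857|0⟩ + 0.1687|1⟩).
0.9174|00⟩ + 0.157|01⟩ + (0.3581 + 0.04173i)|10⟩ + (0.06129 + 0.007143i)|11⟩

amp(|b₁b₂…⟩) = product of the factor amplitudes for bits b₁, b₂, …; only kets whose every factor amplitude is nonzero survive.
|00⟩: (0.9307)(0.9857) = 0.9174
|01⟩: (0.9307)(0.1687) = 0.157
|10⟩: (0.3633 + 0.04234i)(0.9857) = (0.3581 + 0.04173i)
|11⟩: (0.3633 + 0.04234i)(0.1687) = (0.06129 + 0.007143i)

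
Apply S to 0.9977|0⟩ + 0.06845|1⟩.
0.9977|0⟩ + 0.06845i|1⟩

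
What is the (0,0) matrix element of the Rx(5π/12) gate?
0.7934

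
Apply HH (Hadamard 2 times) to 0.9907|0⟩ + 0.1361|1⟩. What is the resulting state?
0.9907|0⟩ + 0.1361|1⟩

H² = I, so an even number of Hadamards cancels: H^2 = I and the state is unchanged.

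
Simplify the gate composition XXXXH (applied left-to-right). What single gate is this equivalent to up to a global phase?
H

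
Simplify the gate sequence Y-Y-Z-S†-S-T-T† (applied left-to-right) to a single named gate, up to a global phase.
Z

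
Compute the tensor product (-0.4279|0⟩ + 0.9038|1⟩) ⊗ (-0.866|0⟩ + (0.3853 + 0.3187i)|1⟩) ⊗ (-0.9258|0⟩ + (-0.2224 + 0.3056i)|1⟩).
-0.3431|000⟩ + (-0.08241 + 0.1132i)|001⟩ + (0.1526 + 0.1263i)|010⟩ + (0.07834 - 0.02006i)|011⟩ + 0.7246|100⟩ + (0.1741 - 0.2392i)|101⟩ + (-0.3224 - 0.2667i)|110⟩ + (-0.1655 + 0.04236i)|111⟩

amp(|b₁b₂…⟩) = product of the factor amplitudes for bits b₁, b₂, …; only kets whose every factor amplitude is nonzero survive.
|000⟩: (-0.4279)(-0.866)(-0.9258) = -0.3431
|001⟩: (-0.4279)(-0.866)(-0.2224 + 0.3056i) = (-0.08241 + 0.1132i)
|010⟩: (-0.4279)(0.3853 + 0.3187i)(-0.9258) = (0.1526 + 0.1263i)
|011⟩: (-0.4279)(0.3853 + 0.3187i)(-0.2224 + 0.3056i) = (0.07834 - 0.02006i)
|100⟩: (0.9038)(-0.866)(-0.9258) = 0.7246
|101⟩: (0.9038)(-0.866)(-0.2224 + 0.3056i) = (0.1741 - 0.2392i)
|110⟩: (0.9038)(0.3853 + 0.3187i)(-0.9258) = (-0.3224 - 0.2667i)
|111⟩: (0.9038)(0.3853 + 0.3187i)(-0.2224 + 0.3056i) = (-0.1655 + 0.04236i)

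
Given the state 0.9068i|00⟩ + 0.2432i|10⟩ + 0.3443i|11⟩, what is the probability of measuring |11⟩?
0.1185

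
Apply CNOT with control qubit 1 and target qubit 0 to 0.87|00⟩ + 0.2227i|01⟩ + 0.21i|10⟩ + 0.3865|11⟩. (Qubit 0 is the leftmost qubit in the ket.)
0.87|00⟩ + 0.3865|01⟩ + 0.21i|10⟩ + 0.2227i|11⟩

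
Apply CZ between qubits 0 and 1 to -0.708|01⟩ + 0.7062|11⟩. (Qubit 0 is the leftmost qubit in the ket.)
-0.708|01⟩ - 0.7062|11⟩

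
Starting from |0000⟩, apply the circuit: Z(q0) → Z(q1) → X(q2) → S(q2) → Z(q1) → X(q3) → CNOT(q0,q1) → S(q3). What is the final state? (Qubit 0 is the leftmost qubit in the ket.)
-|0011⟩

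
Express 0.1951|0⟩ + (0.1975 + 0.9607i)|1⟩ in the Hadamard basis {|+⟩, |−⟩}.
(0.2776 + 0.6793i)|+⟩ + (-0.001697 - 0.6793i)|−⟩

With |ψ⟩ = α|0⟩ + β|1⟩, the Hadamard-basis coefficients are ⟨+|ψ⟩ = (α + β)/√2 and ⟨−|ψ⟩ = (α − β)/√2.
Here α = 0.1951, β = (0.1975 + 0.9607i): (α + β)/√2 = (0.2776 + 0.6793i), (α − β)/√2 = (-0.001697 - 0.6793i).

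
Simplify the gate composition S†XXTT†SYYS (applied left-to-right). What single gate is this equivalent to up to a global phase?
S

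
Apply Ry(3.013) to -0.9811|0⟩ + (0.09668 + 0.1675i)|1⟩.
(-0.1595 - 0.1672i)|0⟩ + (-0.9729 + 0.01076i)|1⟩

Ry(3.013) = [[cos(θ/2), −sin(θ/2)], [sin(θ/2), cos(θ/2)]]; θ = 3.013, cos(θ/2) ≈ 0.064252, sin(θ/2) ≈ 0.997934.
With a = amp(|0⟩) = -0.9811 and b = amp(|1⟩) = (0.09668 + 0.1675i):
new amp(|0⟩) = (0.064252)·a + (-0.997934)·b = (-0.1595 - 0.1672i)
new amp(|1⟩) = (0.997934)·a + (0.064252)·b = (-0.9729 + 0.01076i)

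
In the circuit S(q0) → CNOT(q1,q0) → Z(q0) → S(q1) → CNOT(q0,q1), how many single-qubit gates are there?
3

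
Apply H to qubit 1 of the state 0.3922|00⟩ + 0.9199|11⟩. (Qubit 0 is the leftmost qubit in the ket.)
0.2773|00⟩ + 0.2773|01⟩ + 0.6505|10⟩ - 0.6505|11⟩

H on qubit 1 mixes each pair of kets that differ only in qubit 1: amplitudes (a, b) of (|…0…⟩, |…1…⟩) become ((a + b)/√2, (a − b)/√2). Kets absent from the input have amplitude 0.
(|00⟩, |01⟩): (a, b) = (0.3922, 0) → (0.2773, 0.2773)
(|10⟩, |11⟩): (a, b) = (0, 0.9199) → (0.6505, -0.6505)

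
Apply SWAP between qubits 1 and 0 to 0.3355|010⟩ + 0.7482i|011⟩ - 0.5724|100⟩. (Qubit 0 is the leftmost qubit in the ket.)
-0.5724|010⟩ + 0.3355|100⟩ + 0.7482i|101⟩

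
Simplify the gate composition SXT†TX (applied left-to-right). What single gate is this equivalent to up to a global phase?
S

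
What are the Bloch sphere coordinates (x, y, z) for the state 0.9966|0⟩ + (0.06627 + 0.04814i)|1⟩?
(0.1321, 0.09595, 0.9865)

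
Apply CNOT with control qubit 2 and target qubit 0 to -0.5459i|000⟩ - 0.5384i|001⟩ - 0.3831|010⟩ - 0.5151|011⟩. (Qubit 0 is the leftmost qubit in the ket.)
-0.5459i|000⟩ - 0.3831|010⟩ - 0.5384i|101⟩ - 0.5151|111⟩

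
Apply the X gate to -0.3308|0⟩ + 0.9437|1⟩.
0.9437|0⟩ - 0.3308|1⟩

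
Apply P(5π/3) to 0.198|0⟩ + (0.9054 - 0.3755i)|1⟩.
0.198|0⟩ + (0.1275 - 0.9718i)|1⟩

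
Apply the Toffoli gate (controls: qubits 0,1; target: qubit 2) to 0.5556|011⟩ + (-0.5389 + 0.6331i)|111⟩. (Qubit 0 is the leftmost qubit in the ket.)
0.5556|011⟩ + (-0.5389 + 0.6331i)|110⟩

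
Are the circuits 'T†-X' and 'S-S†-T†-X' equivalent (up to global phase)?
Yes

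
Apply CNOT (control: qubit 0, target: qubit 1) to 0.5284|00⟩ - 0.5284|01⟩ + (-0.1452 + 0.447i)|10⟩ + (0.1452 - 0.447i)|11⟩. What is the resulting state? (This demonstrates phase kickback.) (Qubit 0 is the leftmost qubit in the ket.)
0.5284|00⟩ - 0.5284|01⟩ + (0.1452 - 0.447i)|10⟩ + (-0.1452 + 0.447i)|11⟩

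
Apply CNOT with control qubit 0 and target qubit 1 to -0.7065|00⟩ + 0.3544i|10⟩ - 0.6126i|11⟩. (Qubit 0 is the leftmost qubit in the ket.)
-0.7065|00⟩ - 0.6126i|10⟩ + 0.3544i|11⟩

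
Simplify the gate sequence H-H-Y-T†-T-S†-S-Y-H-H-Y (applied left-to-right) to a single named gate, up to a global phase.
Y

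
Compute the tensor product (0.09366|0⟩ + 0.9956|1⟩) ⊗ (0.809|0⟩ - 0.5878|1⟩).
0.07577|00⟩ - 0.05505|01⟩ + 0.8054|10⟩ - 0.5852|11⟩

amp(|b₁b₂…⟩) = product of the factor amplitudes for bits b₁, b₂, …; only kets whose every factor amplitude is nonzero survive.
|00⟩: (0.09366)(0.809) = 0.07577
|01⟩: (0.09366)(-0.5878) = -0.05505
|10⟩: (0.9956)(0.809) = 0.8054
|11⟩: (0.9956)(-0.5878) = -0.5852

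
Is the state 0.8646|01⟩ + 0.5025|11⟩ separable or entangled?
Separable

Writing the state as a|00⟩ + b|01⟩ + c|10⟩ + d|11⟩, it is a product state iff ad − bc = 0.
Here (a, b, c, d) = (0, 0.8646, 0, 0.5025): ad − bc = (0)(0.5025) − (0.8646)(0) = 0, so the state is separable.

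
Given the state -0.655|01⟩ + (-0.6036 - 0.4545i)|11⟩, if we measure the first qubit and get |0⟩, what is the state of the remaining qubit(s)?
-|1⟩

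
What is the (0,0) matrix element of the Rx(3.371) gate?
-0.1145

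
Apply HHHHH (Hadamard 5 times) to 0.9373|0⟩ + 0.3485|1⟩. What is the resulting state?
0.9092|0⟩ + 0.4163|1⟩

H² = I, so H^5 = H: a single Hadamard. With (a, b) = (0.9373, 0.3485), H gives ((a + b)/√2, (a − b)/√2) = (0.9092, 0.4163).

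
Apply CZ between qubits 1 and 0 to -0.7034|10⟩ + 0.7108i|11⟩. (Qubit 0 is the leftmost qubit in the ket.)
-0.7034|10⟩ - 0.7108i|11⟩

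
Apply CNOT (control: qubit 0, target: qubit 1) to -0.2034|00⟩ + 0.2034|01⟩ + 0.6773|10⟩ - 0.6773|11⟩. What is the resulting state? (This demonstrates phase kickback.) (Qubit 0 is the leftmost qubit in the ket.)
-0.2034|00⟩ + 0.2034|01⟩ - 0.6773|10⟩ + 0.6773|11⟩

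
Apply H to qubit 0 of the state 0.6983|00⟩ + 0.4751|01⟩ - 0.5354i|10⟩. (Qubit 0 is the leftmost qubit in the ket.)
(0.4938 - 0.3786i)|00⟩ + 0.3359|01⟩ + (0.4938 + 0.3786i)|10⟩ + 0.3359|11⟩

H on qubit 0 mixes each pair of kets that differ only in qubit 0: amplitudes (a, b) of (|…0…⟩, |…1…⟩) become ((a + b)/√2, (a − b)/√2). Kets absent from the input have amplitude 0.
(|00⟩, |10⟩): (a, b) = (0.6983, -0.5354i) → ((0.4938 - 0.3786i), (0.4938 + 0.3786i))
(|01⟩, |11⟩): (a, b) = (0.4751, 0) → (0.3359, 0.3359)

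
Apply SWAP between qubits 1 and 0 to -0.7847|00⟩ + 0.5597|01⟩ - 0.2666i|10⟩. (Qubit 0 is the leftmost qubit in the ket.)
-0.7847|00⟩ - 0.2666i|01⟩ + 0.5597|10⟩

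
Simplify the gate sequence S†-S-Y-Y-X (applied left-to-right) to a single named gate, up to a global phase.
X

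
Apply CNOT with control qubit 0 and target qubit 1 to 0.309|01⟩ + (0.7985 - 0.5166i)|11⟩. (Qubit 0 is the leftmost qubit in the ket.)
0.309|01⟩ + (0.7985 - 0.5166i)|10⟩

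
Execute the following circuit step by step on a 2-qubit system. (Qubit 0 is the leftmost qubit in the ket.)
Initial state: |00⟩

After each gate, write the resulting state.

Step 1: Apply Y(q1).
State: i|01⟩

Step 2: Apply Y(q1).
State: |00⟩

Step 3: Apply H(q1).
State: 1/√2|00⟩ + 1/√2|01⟩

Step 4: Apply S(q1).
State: 1/√2|00⟩ + (1/√2)i|01⟩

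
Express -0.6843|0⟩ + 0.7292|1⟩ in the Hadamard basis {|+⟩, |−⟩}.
0.03175|+⟩ - 0.9995|−⟩

With |ψ⟩ = α|0⟩ + β|1⟩, the Hadamard-basis coefficients are ⟨+|ψ⟩ = (α + β)/√2 and ⟨−|ψ⟩ = (α − β)/√2.
Here α = -0.6843, β = 0.7292: (α + β)/√2 = 0.03175, (α − β)/√2 = -0.9995.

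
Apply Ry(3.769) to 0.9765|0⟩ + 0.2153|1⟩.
-0.5061|0⟩ + 0.8624|1⟩

Ry(3.769) = [[cos(θ/2), −sin(θ/2)], [sin(θ/2), cos(θ/2)]]; θ = 3.769, cos(θ/2) ≈ -0.308584, sin(θ/2) ≈ 0.951197.
With a = amp(|0⟩) = 0.9765 and b = amp(|1⟩) = 0.2153:
new amp(|0⟩) = (-0.308584)·a + (-0.951197)·b = -0.5061
new amp(|1⟩) = (0.951197)·a + (-0.308584)·b = 0.8624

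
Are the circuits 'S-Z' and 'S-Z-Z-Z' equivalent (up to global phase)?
Yes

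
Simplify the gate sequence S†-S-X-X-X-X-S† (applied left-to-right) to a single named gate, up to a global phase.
S†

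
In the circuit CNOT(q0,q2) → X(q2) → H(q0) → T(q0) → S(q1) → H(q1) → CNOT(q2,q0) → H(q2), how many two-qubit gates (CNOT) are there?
2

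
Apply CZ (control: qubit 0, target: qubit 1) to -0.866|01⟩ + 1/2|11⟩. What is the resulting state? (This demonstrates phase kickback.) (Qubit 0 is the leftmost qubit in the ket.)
-0.866|01⟩ - 1/2|11⟩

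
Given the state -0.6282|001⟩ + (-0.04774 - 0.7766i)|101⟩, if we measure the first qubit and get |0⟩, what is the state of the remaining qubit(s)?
-|01⟩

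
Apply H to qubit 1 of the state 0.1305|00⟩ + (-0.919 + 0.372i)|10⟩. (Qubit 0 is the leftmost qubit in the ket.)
0.09228|00⟩ + 0.09228|01⟩ + (-0.6498 + 0.263i)|10⟩ + (-0.6498 + 0.263i)|11⟩

H on qubit 1 mixes each pair of kets that differ only in qubit 1: amplitudes (a, b) of (|…0…⟩, |…1…⟩) become ((a + b)/√2, (a − b)/√2). Kets absent from the input have amplitude 0.
(|00⟩, |01⟩): (a, b) = (0.1305, 0) → (0.09228, 0.09228)
(|10⟩, |11⟩): (a, b) = ((-0.919 + 0.372i), 0) → ((-0.6498 + 0.263i), (-0.6498 + 0.263i))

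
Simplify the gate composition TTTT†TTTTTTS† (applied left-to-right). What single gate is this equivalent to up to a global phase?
S†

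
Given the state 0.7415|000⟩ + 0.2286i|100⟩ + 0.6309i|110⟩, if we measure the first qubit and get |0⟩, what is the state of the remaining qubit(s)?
|00⟩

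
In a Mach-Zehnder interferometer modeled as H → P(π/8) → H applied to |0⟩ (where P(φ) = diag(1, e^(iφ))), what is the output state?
(0.9619 + 0.1913i)|0⟩ + (0.03806 - 0.1913i)|1⟩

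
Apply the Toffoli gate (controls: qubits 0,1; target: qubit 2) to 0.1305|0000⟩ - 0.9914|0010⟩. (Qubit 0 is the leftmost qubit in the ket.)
0.1305|0000⟩ - 0.9914|0010⟩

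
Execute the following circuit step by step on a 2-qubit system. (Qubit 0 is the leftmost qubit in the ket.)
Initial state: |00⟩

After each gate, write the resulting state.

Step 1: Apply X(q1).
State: |01⟩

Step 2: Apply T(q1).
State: (1/√2 + (1/√2)i)|01⟩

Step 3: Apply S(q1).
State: (-1/√2 + (1/√2)i)|01⟩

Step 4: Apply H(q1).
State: (-1/2 + (1/2)i)|00⟩ + (1/2 - (1/2)i)|01⟩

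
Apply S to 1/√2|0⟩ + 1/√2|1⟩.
1/√2|0⟩ + (1/√2)i|1⟩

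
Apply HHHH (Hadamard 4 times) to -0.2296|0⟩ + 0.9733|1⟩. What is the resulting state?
-0.2296|0⟩ + 0.9733|1⟩

H² = I, so an even number of Hadamards cancels: H^4 = I and the state is unchanged.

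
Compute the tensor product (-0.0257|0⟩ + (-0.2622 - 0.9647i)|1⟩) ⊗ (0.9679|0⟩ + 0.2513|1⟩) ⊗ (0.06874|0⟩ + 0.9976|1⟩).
-0.00171|000⟩ - 0.02482|001⟩ - 0.000444|010⟩ - 0.006443|011⟩ + (-0.01745 - 0.06418i)|100⟩ + (-0.2532 - 0.9315i)|101⟩ + (-0.004529 - 0.01666i)|110⟩ + (-0.06573 - 0.2418i)|111⟩

amp(|b₁b₂…⟩) = product of the factor amplitudes for bits b₁, b₂, …; only kets whose every factor amplitude is nonzero survive.
|000⟩: (-0.0257)(0.9679)(0.06874) = -0.00171
|001⟩: (-0.0257)(0.9679)(0.9976) = -0.02482
|010⟩: (-0.0257)(0.2513)(0.06874) = -0.000444
|011⟩: (-0.0257)(0.2513)(0.9976) = -0.006443
|100⟩: (-0.2622 - 0.9647i)(0.9679)(0.06874) = (-0.01745 - 0.06418i)
|101⟩: (-0.2622 - 0.9647i)(0.9679)(0.9976) = (-0.2532 - 0.9315i)
|110⟩: (-0.2622 - 0.9647i)(0.2513)(0.06874) = (-0.004529 - 0.01666i)
|111⟩: (-0.2622 - 0.9647i)(0.2513)(0.9976) = (-0.06573 - 0.2418i)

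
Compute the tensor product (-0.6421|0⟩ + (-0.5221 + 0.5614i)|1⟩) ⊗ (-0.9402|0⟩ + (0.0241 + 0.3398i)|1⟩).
0.6037|00⟩ + (-0.01547 - 0.2182i)|01⟩ + (0.4909 - 0.5278i)|10⟩ + (-0.2033 - 0.1639i)|11⟩

amp(|b₁b₂…⟩) = product of the factor amplitudes for bits b₁, b₂, …; only kets whose every factor amplitude is nonzero survive.
|00⟩: (-0.6421)(-0.9402) = 0.6037
|01⟩: (-0.6421)(0.0241 + 0.3398i) = (-0.01547 - 0.2182i)
|10⟩: (-0.5221 + 0.5614i)(-0.9402) = (0.4909 - 0.5278i)
|11⟩: (-0.5221 + 0.5614i)(0.0241 + 0.3398i) = (-0.2033 - 0.1639i)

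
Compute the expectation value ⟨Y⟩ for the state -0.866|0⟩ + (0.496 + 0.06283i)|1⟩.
-0.1088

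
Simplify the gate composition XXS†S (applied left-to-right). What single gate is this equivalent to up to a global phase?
I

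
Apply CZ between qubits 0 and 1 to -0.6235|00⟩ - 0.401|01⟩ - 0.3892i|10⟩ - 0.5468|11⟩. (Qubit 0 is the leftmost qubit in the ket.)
-0.6235|00⟩ - 0.401|01⟩ - 0.3892i|10⟩ + 0.5468|11⟩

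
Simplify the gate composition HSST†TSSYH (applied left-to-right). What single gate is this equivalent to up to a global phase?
Y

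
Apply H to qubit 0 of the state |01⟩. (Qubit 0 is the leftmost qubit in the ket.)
1/√2|01⟩ + 1/√2|11⟩

H on qubit 0 mixes each pair of kets that differ only in qubit 0: amplitudes (a, b) of (|…0…⟩, |…1…⟩) become ((a + b)/√2, (a − b)/√2). Kets absent from the input have amplitude 0.
(|01⟩, |11⟩): (a, b) = (1, 0) → (1/√2, 1/√2)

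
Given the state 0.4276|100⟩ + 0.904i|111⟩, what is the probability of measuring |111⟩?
0.8172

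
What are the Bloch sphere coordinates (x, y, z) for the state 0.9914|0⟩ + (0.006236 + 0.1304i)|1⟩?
(0.01236, 0.2586, 0.9658)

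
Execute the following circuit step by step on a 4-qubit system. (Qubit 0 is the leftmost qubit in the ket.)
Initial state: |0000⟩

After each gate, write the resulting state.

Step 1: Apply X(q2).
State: |0010⟩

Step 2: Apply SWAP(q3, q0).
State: |0010⟩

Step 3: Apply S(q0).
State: |0010⟩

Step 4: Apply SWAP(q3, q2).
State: |0001⟩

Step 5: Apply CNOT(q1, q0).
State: |0001⟩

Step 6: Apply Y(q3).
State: -i|0000⟩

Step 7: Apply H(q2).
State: -(1/√2)i|0000⟩ - (1/√2)i|0010⟩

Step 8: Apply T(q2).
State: -(1/√2)i|0000⟩ + (1/2 - (1/2)i)|0010⟩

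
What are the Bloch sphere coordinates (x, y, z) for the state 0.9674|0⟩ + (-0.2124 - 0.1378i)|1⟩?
(-0.411, -0.2666, 0.8718)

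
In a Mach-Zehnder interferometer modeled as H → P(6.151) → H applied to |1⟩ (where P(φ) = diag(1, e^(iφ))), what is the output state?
(0.004362 + 0.0659i)|0⟩ + (0.9956 - 0.0659i)|1⟩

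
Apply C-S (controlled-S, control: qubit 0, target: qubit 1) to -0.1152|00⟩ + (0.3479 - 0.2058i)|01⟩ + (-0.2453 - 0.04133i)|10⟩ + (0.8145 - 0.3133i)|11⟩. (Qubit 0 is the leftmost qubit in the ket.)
-0.1152|00⟩ + (0.3479 - 0.2058i)|01⟩ + (-0.2453 - 0.04133i)|10⟩ + (0.3133 + 0.8145i)|11⟩

C-S leaves the control-|0⟩ kets |00⟩, |01⟩ unchanged and applies S to qubit 1 on the control-|1⟩ pair (|10⟩, |11⟩).
S = [[1, 0], [0, i]].
With a = amp(|10⟩) = (-0.2453 - 0.04133i) and b = amp(|11⟩) = (0.8145 - 0.3133i):
new amp(|10⟩) = (1)·a = (-0.2453 - 0.04133i)
new amp(|11⟩) = (i)·b = (0.3133 + 0.8145i)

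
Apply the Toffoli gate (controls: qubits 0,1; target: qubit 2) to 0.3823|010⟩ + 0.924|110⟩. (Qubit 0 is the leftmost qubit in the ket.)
0.3823|010⟩ + 0.924|111⟩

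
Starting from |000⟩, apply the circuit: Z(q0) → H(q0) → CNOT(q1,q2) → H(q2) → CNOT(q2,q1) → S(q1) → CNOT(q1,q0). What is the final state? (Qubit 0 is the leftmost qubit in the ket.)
1/2|000⟩ + (1/2)i|011⟩ + 1/2|100⟩ + (1/2)i|111⟩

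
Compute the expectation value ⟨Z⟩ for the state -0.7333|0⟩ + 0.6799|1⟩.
0.07546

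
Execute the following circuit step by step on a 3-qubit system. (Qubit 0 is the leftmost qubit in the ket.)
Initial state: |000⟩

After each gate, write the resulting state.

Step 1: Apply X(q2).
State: |001⟩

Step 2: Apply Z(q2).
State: -|001⟩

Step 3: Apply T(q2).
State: (-1/√2 - (1/√2)i)|001⟩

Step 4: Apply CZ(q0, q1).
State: (-1/√2 - (1/√2)i)|001⟩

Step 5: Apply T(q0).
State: (-1/√2 - (1/√2)i)|001⟩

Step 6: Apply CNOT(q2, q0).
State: (-1/√2 - (1/√2)i)|101⟩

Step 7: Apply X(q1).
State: (-1/√2 - (1/√2)i)|111⟩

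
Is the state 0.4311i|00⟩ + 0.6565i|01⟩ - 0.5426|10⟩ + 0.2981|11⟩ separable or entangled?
Entangled

Writing the state as a|00⟩ + b|01⟩ + c|10⟩ + d|11⟩, it is a product state iff ad − bc = 0.
Here (a, b, c, d) = (0.4311i, 0.6565i, -0.5426, 0.2981): ad − bc = (0.4311i)(0.2981) − (0.6565i)(-0.5426) = 0.4847i ≠ 0, so the state is entangled.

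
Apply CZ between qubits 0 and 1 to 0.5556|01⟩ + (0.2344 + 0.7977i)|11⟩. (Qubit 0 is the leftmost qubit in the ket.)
0.5556|01⟩ + (-0.2344 - 0.7977i)|11⟩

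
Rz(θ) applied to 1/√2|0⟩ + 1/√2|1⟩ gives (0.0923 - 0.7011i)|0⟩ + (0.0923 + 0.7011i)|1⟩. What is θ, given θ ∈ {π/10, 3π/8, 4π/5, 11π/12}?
11π/12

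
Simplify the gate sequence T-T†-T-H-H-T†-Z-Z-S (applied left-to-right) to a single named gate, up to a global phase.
S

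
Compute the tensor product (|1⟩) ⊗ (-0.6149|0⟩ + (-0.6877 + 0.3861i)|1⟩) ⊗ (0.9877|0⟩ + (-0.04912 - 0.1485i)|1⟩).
-0.6073|100⟩ + (0.0302 + 0.09131i)|101⟩ + (-0.6792 + 0.3814i)|110⟩ + (0.09112 + 0.08316i)|111⟩

amp(|b₁b₂…⟩) = product of the factor amplitudes for bits b₁, b₂, …; only kets whose every factor amplitude is nonzero survive.
|100⟩: (1)(-0.6149)(0.9877) = -0.6073
|101⟩: (1)(-0.6149)(-0.04912 - 0.1485i) = (0.0302 + 0.09131i)
|110⟩: (1)(-0.6877 + 0.3861i)(0.9877) = (-0.6792 + 0.3814i)
|111⟩: (1)(-0.6877 + 0.3861i)(-0.04912 - 0.1485i) = (0.09112 + 0.08316i)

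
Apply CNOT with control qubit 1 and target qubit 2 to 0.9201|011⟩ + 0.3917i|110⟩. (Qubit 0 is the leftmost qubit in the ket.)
0.9201|010⟩ + 0.3917i|111⟩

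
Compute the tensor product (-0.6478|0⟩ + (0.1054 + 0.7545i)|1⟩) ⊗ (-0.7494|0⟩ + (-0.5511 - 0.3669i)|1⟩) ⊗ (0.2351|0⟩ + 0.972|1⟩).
0.1141|000⟩ + 0.4719|001⟩ + (0.08393 + 0.05588i)|010⟩ + (0.347 + 0.231i)|011⟩ + (-0.01857 - 0.1329i)|100⟩ + (-0.07678 - 0.5496i)|101⟩ + (0.05143 - 0.1068i)|110⟩ + (0.2126 - 0.4418i)|111⟩

amp(|b₁b₂…⟩) = product of the factor amplitudes for bits b₁, b₂, …; only kets whose every factor amplitude is nonzero survive.
|000⟩: (-0.6478)(-0.7494)(0.2351) = 0.1141
|001⟩: (-0.6478)(-0.7494)(0.972) = 0.4719
|010⟩: (-0.6478)(-0.5511 - 0.3669i)(0.2351) = (0.08393 + 0.05588i)
|011⟩: (-0.6478)(-0.5511 - 0.3669i)(0.972) = (0.347 + 0.231i)
|100⟩: (0.1054 + 0.7545i)(-0.7494)(0.2351) = (-0.01857 - 0.1329i)
|101⟩: (0.1054 + 0.7545i)(-0.7494)(0.972) = (-0.07678 - 0.5496i)
|110⟩: (0.1054 + 0.7545i)(-0.5511 - 0.3669i)(0.2351) = (0.05143 - 0.1068i)
|111⟩: (0.1054 + 0.7545i)(-0.5511 - 0.3669i)(0.972) = (0.2126 - 0.4418i)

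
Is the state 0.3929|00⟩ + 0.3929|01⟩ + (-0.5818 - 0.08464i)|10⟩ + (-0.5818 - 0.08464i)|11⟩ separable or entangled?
Separable

Writing the state as a|00⟩ + b|01⟩ + c|10⟩ + d|11⟩, it is a product state iff ad − bc = 0.
Here (a, b, c, d) = (0.3929, 0.3929, (-0.5818 - 0.08464i), (-0.5818 - 0.08464i)): ad − bc = (0.3929)(-0.5818 - 0.08464i) − (0.3929)(-0.5818 - 0.08464i) = 0, so the state is separable.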